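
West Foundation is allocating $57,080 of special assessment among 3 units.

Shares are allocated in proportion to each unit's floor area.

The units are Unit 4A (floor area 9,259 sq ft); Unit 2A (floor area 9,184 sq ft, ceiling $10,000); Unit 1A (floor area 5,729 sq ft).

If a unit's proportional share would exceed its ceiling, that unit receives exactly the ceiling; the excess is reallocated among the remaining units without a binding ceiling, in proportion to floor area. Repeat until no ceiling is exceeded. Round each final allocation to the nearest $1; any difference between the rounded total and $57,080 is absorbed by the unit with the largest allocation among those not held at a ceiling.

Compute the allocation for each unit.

Unit 4A: $29,084 | Unit 2A: $10,000 | Unit 1A: $17,996

Combined floor area = 24,172.
Proportional shares (ignoring caps): Unit 4A 21,864.29; Unit 2A 21,687.19; Unit 1A 13,528.52.
Capped: Unit 2A ($10,000); balance $47,080 reallocated over remaining floor area 14,988.
Redistributed shares: Unit 4A 29,084.18 → $29,084; Unit 1A 17,995.82 → $17,996.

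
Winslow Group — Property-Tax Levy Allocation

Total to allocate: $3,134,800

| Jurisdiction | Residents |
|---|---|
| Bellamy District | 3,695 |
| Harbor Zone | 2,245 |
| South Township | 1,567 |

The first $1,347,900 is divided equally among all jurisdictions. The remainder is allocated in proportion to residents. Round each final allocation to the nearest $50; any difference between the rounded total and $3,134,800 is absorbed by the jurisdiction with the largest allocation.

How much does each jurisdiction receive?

First tranche $1,347,900 split equally: $449,300 each.
Remainder $1,786,900 by residents (total 7,507): Bellamy District 879,525.18 → $879,550; Harbor Zone 534,379.98 → $534,400; South Township 372,994.84 → $373,000.
Rounding difference −$50 on remainder applied to Bellamy District.
Totals: Bellamy District $449,300 + $879,500 = $1,328,800; Harbor Zone $449,300 + $534,400 = $983,700; South Township $449,300 + $373,000 = $822,300.

Bellamy District: $1,328,800 · Harbor Zone: $983,700 · South Township: $822,300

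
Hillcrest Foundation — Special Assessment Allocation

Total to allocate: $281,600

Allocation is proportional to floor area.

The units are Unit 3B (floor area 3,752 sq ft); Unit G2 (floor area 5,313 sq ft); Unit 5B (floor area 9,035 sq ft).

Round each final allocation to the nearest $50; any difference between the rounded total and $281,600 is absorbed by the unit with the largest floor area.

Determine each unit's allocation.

Sum of floor area: 3,752 + 5,313 + 9,035 = 18,100.
Unrounded shares: Unit 3B 58,373.66; Unit G2 82,659.71; Unit 5B 140,566.63.
After rounding ($50): Unit 3B $58,350; Unit G2 $82,650; Unit 5B $140,550. Sum = $281,550.
Difference $281,600 − $281,550 = +$50 applied to largest floor area (Unit 5B): Unit 5B becomes $140,600.

Unit 3B: $58,350; Unit G2: $82,650; Unit 5B: $140,600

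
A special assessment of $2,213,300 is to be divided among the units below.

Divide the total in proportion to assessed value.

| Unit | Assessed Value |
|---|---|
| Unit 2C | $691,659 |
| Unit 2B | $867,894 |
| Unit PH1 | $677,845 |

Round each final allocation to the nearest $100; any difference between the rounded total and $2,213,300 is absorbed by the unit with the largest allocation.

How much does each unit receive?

Unit 2C: $684,200 · Unit 2B: $858,600 · Unit PH1: $670,500

Assessed value total: 2,237,398.
Pro-rata amounts: Unit 2C 691,659/2,237,398 × $2,213,300 = 684,209.45; Unit 2B 867,894/2,237,398 × $2,213,300 = 858,546.31; Unit PH1 677,845/2,237,398 × $2,213,300 = 670,544.24.
Rounded to nearest $100: Unit 2C $684,200; Unit 2B $858,500; Unit PH1 $670,500. Sum = $2,213,200.
Difference $2,213,300 − $2,213,200 = +$100 applied to largest allocation (Unit 2B): Unit 2B becomes $858,600.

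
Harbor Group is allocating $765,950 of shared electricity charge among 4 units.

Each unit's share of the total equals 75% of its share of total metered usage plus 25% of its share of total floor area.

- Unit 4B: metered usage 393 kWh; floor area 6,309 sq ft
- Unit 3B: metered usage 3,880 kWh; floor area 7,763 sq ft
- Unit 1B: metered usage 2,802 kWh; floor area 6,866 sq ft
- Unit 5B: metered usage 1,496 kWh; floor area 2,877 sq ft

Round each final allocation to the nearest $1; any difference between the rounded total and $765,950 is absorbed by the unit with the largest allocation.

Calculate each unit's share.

Totals — metered usage 8,571, floor area 23,815.
Composite weights (75% metered usage + 25% floor area): Unit 4B 0.1006; Unit 3B 0.4210; Unit 1B 0.3173; Unit 5B 0.1611.
Pro-rata amounts: Unit 4B 77,068.73; Unit 3B 322,472.40; Unit 1B 243,008.12; Unit 5B 123,400.75.
At nearest $1: Unit 4B $77,069; Unit 3B $322,472; Unit 1B $243,008; Unit 5B $123,401. Sum = $765,950.
No rounding difference to absorb.

Unit 4B: $77,069; Unit 3B: $322,472; Unit 1B: $243,008; Unit 5B: $123,401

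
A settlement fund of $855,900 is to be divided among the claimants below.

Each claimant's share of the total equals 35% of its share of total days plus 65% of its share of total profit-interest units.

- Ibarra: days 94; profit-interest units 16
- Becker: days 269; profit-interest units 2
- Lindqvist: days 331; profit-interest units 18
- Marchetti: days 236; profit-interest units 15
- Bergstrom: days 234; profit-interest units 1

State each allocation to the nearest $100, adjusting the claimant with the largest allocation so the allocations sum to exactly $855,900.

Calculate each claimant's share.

Ibarra: $195,400 · Becker: $90,600 · Lindqvist: $277,800 · Marchetti: $221,200 · Bergstrom: $70,900

Days total 1,164; profit-interest units total 52.
Composite weights (35% days + 65% profit-interest units): Ibarra 0.2283; Becker 0.1059; Lindqvist 0.3245; Marchetti 0.2585; Bergstrom 0.0829.
Unrounded shares: Ibarra 195,371.68; Becker 90,626.87; Lindqvist 277,763.08; Marchetti 221,217.80; Bergstrom 70,920.58.
Rounded to nearest $100: Ibarra $195,400; Becker $90,600; Lindqvist $277,800; Marchetti $221,200; Bergstrom $70,900. Sum = $855,900.
Sum already equals the total — no adjustment.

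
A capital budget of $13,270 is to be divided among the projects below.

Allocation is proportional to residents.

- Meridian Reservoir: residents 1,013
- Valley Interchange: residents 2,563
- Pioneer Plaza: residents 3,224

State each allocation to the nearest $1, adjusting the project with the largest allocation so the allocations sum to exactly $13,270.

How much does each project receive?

Total residents = 6,800.
Pro-rata amounts: Meridian Reservoir 1,013/6,800 × $13,270 = 1,976.84; Valley Interchange 2,563/6,800 × $13,270 = 5,001.62; Pioneer Plaza 3,224/6,800 × $13,270 = 6,291.54.
After rounding ($1): Meridian Reservoir $1,977; Valley Interchange $5,002; Pioneer Plaza $6,292. Sum = $13,271.
Difference $13,270 − $13,271 = −$1 applied to largest allocation (Pioneer Plaza): Pioneer Plaza becomes $6,291.

Meridian Reservoir: $1,977 | Valley Interchange: $5,002 | Pioneer Plaza: $6,291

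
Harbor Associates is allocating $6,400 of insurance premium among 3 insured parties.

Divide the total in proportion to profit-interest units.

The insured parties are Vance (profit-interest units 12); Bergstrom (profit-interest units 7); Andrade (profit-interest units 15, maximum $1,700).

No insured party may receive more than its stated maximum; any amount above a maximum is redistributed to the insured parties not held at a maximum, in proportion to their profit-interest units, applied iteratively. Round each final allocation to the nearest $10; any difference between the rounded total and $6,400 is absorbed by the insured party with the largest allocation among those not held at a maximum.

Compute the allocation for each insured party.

Total profit-interest units = 34.
Proportional shares (ignoring caps): Vance 2,258.82; Bergstrom 1,317.65; Andrade 2,823.53.
Held at cap: Andrade ($1,700); remaining pool $4,700 reallocated over remaining profit-interest units 19.
Remaining shares: Vance 2,968.42 → $2,970; Bergstrom 1,731.58 → $1,730.

Vance: $2,970 · Bergstrom: $1,730 · Andrade: $1,700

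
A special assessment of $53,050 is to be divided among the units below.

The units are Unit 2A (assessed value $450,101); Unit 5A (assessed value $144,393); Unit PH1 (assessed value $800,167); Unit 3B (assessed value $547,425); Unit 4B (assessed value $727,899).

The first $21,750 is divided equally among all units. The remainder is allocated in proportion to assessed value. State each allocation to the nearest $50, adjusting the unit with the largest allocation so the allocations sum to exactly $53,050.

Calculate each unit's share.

Unit 2A: $9,650 · Unit 5A: $6,050 · Unit PH1: $13,700 · Unit 3B: $10,750 · Unit 4B: $12,900

First tranche $21,750 split equally: $4,350 each.
Remainder $31,300 by assessed value (total 2,669,985): Unit 2A 5,276.49 → $5,300; Unit 5A 1,692.71 → $1,700; Unit PH1 9,380.29 → $9,400; Unit 3B 6,417.42 → $6,400; Unit 4B 8,533.10 → $8,550.
Rounding difference −$50 on remainder applied to Unit PH1.
Totals: Unit 2A $4,350 + $5,300 = $9,650; Unit 5A $4,350 + $1,700 = $6,050; Unit PH1 $4,350 + $9,350 = $13,700; Unit 3B $4,350 + $6,400 = $10,750; Unit 4B $4,350 + $8,550 = $12,900.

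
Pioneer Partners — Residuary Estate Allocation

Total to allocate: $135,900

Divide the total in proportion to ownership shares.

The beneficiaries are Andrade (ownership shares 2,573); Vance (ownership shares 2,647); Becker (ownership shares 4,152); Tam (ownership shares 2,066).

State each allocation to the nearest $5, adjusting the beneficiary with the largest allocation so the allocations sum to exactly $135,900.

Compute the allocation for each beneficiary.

Andrade: $30,570 | Vance: $31,450 | Becker: $49,335 | Tam: $24,545

Sum of ownership shares: 11,438.
Raw shares: Andrade 2,573/11,438 × $135,900 = 30,570.97; Vance 2,647/11,438 × $135,900 = 31,450.19; Becker 4,152/11,438 × $135,900 = 49,331.77; Tam 2,066/11,438 × $135,900 = 24,547.07.
Rounded to nearest $5: Andrade $30,570; Vance $31,450; Becker $49,330; Tam $24,545. Sum = $135,895.
Difference $135,900 − $135,895 = +$5 applied to largest allocation (Becker): Becker becomes $49,335.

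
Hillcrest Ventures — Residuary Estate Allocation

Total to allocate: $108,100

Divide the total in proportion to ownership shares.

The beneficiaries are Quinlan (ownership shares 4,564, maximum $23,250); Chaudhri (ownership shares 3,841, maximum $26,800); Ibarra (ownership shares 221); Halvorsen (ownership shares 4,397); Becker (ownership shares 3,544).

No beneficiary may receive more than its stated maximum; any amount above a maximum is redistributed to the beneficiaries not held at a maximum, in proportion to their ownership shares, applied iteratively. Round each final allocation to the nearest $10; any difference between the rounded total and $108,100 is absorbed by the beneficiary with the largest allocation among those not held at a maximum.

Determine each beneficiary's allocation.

Quinlan: $23,250 · Chaudhri: $26,800 · Ibarra: $1,570 · Halvorsen: $31,270 · Becker: $25,210

Ownership shares total: 16,567.
Proportional shares (ignoring caps): Quinlan 29,780.19; Chaudhri 25,062.60; Ibarra 1,442.03; Halvorsen 28,690.51; Becker 23,124.67.
Capped: Quinlan ($23,250); balance $84,850 reallocated over remaining ownership shares 12,003.
Capped: Chaudhri ($26,800); balance $58,050 reallocated over remaining ownership shares 8,162.
Redistributed shares: Ibarra 1,571.80 → $1,570; Halvorsen 31,272.46 → $31,270; Becker 25,205.73 → $25,210.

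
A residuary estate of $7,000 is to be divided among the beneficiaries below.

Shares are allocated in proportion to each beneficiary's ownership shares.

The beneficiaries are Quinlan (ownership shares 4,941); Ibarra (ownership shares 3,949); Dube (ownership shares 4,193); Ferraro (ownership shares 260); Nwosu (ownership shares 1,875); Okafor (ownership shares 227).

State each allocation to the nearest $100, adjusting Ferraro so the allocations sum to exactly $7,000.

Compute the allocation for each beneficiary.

Combined ownership shares = 15,445.
Raw shares: Quinlan 4,941/15,445 × $7,000 = 2,239.37; Ibarra 3,949/15,445 × $7,000 = 1,789.77; Dube 4,193/15,445 × $7,000 = 1,900.36; Ferraro 260/15,445 × $7,000 = 117.84; Nwosu 1,875/15,445 × $7,000 = 849.79; Okafor 227/15,445 × $7,000 = 102.88.
At nearest $100: Quinlan $2,200; Ibarra $1,800; Dube $1,900; Ferraro $100; Nwosu $800; Okafor $100. Sum = $6,900.
Difference $7,000 − $6,900 = +$100 applied to Ferraro: Ferraro becomes $200.

Quinlan: $2,200 · Ibarra: $1,800 · Dube: $1,900 · Ferraro: $200 · Nwosu: $800 · Okafor: $100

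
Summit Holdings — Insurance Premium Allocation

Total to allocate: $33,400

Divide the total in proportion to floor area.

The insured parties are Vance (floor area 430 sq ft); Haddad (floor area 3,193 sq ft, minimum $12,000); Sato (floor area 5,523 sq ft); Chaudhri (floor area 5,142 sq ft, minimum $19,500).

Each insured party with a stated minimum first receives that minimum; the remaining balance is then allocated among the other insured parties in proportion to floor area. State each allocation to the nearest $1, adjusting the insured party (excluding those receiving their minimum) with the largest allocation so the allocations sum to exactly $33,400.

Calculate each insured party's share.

Vance: $137 · Haddad: $12,000 · Sato: $1,763 · Chaudhri: $19,500

Minimums first: Haddad $12,000; Chaudhri $19,500. Remaining pool $1,900.
Remaining pool split over remaining floor area 5,953: Vance 137.24 → $137; Sato 1,762.76 → $1,763.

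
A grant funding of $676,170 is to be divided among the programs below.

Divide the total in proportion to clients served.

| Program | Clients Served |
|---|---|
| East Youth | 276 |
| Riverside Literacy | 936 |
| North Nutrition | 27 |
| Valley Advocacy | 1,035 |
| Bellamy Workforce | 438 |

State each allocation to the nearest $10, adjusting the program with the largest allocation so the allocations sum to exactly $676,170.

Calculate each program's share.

Sum of clients served: 2,712.
Pro-rata amounts: East Youth 276/2,712 × $676,170 = 68,813.76; Riverside Literacy 936/2,712 × $676,170 = 233,368.41; North Nutrition 27/2,712 × $676,170 = 6,731.78; Valley Advocacy 1,035/2,712 × $676,170 = 258,051.60; Bellamy Workforce 438/2,712 × $676,170 = 109,204.45.
Rounded to nearest $10: East Youth $68,810; Riverside Literacy $233,370; North Nutrition $6,730; Valley Advocacy $258,050; Bellamy Workforce $109,200. Sum = $676,160.
Difference $676,170 − $676,160 = +$10 applied to largest allocation (Valley Advocacy): Valley Advocacy becomes $258,060.

East Youth: $68,810 · Riverside Literacy: $233,370 · North Nutrition: $6,730 · Valley Advocacy: $258,060 · Bellamy Workforce: $109,200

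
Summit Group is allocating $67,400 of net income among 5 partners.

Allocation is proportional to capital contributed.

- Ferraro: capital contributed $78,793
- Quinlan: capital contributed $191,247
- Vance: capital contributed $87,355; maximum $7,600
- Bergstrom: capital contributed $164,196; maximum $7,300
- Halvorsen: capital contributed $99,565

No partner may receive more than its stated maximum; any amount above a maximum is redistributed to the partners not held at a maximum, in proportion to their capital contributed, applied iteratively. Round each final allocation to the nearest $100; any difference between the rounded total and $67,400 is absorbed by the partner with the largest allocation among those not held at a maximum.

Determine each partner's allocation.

Capital contributed total: 621,156.
Unconstrained shares: Ferraro 8,549.62; Quinlan 20,751.71; Vance 9,478.66; Bergstrom 17,816.48; Halvorsen 10,803.54.
Cap binds for Vance ($7,600), Bergstrom ($7,300); residual $52,500 reallocated over remaining capital contributed 369,605.
Shares after redistribution: Ferraro 11,192.04 → $11,200; Quinlan 27,165.40 → $27,200; Halvorsen 14,142.56 → $14,100.

Ferraro: $11,200 | Quinlan: $27,200 | Vance: $7,600 | Bergstrom: $7,300 | Halvorsen: $14,100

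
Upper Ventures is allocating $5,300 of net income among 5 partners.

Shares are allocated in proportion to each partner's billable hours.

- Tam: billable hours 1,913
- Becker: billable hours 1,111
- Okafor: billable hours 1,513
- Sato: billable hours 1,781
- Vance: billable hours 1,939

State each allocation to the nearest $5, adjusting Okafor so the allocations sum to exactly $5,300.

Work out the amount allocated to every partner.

Tam: $1,230; Becker: $715; Okafor: $965; Sato: $1,145; Vance: $1,245

Total billable hours = 8,257.
Pro-rata amounts: Tam 1,913/8,257 × $5,300 = 1,227.92; Becker 1,111/8,257 × $5,300 = 713.13; Okafor 1,513/8,257 × $5,300 = 971.16; Sato 1,781/8,257 × $5,300 = 1,143.19; Vance 1,939/8,257 × $5,300 = 1,244.60.
Rounded to nearest $5: Tam $1,230; Becker $715; Okafor $970; Sato $1,145; Vance $1,245. Sum = $5,305.
Difference $5,300 − $5,305 = −$5 applied to Okafor: Okafor becomes $965.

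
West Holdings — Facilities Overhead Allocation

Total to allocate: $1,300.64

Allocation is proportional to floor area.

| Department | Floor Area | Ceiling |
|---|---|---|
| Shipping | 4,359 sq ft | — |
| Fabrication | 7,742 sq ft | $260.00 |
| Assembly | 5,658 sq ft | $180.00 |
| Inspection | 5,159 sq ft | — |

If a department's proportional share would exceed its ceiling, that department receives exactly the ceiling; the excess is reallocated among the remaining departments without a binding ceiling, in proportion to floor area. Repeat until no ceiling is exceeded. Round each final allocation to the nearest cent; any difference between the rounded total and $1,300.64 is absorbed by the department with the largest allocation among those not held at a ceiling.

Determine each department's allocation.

Floor area total: 22,918.
Pro-rata shares before constraints: Shipping 247.3815; Fabrication 439.3732; Assembly 321.1022; Inspection 292.7830.
Held at cap: Fabrication ($260.00), Assembly ($180.00); remaining pool $860.64 reallocated over remaining floor area 9,518.
Remaining shares: Shipping 394.1511 → $394.15; Inspection 466.4889 → $466.49.

Shipping: $394.15 · Fabrication: $260.00 · Assembly: $180.00 · Inspection: $466.49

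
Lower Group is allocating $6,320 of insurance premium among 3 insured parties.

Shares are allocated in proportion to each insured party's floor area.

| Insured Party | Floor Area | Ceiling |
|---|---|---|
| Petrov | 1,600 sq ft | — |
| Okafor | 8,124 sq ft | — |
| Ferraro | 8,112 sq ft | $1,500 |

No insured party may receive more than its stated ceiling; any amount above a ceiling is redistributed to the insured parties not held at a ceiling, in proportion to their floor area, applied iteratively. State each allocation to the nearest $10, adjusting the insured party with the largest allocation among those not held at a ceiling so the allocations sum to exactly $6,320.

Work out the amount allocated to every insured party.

Petrov: $790 · Okafor: $4,030 · Ferraro: $1,500

Floor area total: 17,836.
Proportional shares (ignoring caps): Petrov 566.94; Okafor 2,878.65; Ferraro 2,874.40.
Held at cap: Ferraro ($1,500); balance $4,820 reallocated over remaining floor area 9,724.
Remaining shares: Petrov 793.09 → $790; Okafor 4,026.91 → $4,030.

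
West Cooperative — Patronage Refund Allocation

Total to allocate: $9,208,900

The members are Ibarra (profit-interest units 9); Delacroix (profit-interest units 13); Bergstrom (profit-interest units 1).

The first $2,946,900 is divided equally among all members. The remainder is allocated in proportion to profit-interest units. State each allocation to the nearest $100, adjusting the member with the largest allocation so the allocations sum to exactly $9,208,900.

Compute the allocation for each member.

$2,946,900 shared equally gives $982,300 per member.
Remainder $6,262,000 by profit-interest units (total 23): Ibarra 2,450,347.83 → $2,450,300; Delacroix 3,539,391.30 → $3,539,400; Bergstrom 272,260.87 → $272,300.
Totals: Ibarra $982,300 + $2,450,300 = $3,432,600; Delacroix $982,300 + $3,539,400 = $4,521,700; Bergstrom $982,300 + $272,300 = $1,254,600.

Ibarra: $3,432,600 · Delacroix: $4,521,700 · Bergstrom: $1,254,600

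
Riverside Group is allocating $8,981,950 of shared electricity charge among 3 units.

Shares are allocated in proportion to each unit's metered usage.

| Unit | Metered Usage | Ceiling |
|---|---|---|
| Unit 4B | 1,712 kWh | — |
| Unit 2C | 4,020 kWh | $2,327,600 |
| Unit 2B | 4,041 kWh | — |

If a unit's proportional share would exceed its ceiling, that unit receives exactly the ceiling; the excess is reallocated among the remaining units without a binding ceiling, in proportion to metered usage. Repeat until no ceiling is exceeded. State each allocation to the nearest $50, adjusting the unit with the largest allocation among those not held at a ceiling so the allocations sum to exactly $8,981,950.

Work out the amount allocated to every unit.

Unit 4B: $1,980,250 · Unit 2C: $2,327,600 · Unit 2B: $4,674,100

Metered usage total: 9,773.
Unconstrained shares: Unit 4B 1,573,426.62; Unit 2C 3,694,611.58; Unit 2B 3,713,911.79.
Capped: Unit 2C ($2,327,600); remaining pool $6,654,350 reallocated over remaining metered usage 5,753.
Remaining shares: Unit 4B 1,980,227.22 → $1,980,250; Unit 2B 4,674,122.78 → $4,674,100.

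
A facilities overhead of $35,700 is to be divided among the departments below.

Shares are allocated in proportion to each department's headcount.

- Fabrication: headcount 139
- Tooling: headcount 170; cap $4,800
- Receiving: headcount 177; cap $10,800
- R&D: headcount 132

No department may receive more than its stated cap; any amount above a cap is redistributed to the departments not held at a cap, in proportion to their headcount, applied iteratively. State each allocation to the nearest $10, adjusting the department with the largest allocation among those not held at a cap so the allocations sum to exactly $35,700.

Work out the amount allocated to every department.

Fabrication: $10,310; Tooling: $4,800; Receiving: $10,800; R&D: $9,790

Total headcount = 618.
Pro-rata shares before constraints: Fabrication 8,029.61; Tooling 9,820.39; Receiving 10,224.76; R&D 7,625.24.
Cap binds for Tooling ($4,800); balance $30,900 reallocated over remaining headcount 448.
Cap binds for Receiving ($10,800); balance $20,100 reallocated over remaining headcount 271.
Redistributed shares: Fabrication 10,309.59 → $10,310; R&D 9,790.41 → $9,790.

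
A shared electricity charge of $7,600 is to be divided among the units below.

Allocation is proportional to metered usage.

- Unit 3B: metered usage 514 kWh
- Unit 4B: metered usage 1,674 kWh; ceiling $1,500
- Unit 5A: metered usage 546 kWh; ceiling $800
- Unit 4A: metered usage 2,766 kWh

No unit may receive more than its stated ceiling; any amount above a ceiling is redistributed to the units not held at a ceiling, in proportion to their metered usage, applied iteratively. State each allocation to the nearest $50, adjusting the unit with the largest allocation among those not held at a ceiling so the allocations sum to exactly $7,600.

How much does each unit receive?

Unit 3B: $850; Unit 4B: $1,500; Unit 5A: $800; Unit 4A: $4,450

Sum of metered usage: 5,500.
Pro-rata shares before constraints: Unit 3B 710.25; Unit 4B 2,313.16; Unit 5A 754.47; Unit 4A 3,822.11.
Capped: Unit 4B ($1,500); residual $6,100 reallocated over remaining metered usage 3,826.
Capped: Unit 5A ($800); residual $5,300 reallocated over remaining metered usage 3,280.
Redistributed shares: Unit 3B 830.55 → $850; Unit 4A 4,469.45 → $4,450.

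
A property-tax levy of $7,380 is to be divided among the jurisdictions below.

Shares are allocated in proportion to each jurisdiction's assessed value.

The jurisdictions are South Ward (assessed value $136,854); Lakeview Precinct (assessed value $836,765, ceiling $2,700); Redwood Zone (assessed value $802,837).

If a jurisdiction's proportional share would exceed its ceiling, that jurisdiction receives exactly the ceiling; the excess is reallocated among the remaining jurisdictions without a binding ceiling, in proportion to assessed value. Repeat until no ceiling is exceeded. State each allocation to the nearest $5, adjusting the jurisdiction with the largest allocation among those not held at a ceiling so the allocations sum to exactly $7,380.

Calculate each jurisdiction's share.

South Ward: $680 · Lakeview Precinct: $2,700 · Redwood Zone: $4,000

Assessed value total: 1,776,456.
Proportional shares (ignoring caps): South Ward 568.54; Lakeview Precinct 3,476.21; Redwood Zone 3,335.26.
Capped: Lakeview Precinct ($2,700); remaining pool $4,680 reallocated over remaining assessed value 939,691.
Remaining shares: South Ward 681.58 → $680; Redwood Zone 3,998.42 → $4,000.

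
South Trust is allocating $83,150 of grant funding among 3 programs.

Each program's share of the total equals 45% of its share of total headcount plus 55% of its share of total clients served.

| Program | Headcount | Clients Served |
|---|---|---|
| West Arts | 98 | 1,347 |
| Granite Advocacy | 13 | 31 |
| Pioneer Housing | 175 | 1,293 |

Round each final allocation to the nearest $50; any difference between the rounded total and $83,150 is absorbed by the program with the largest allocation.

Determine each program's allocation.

Headcount total 286; clients served total 2,671.
Composite weights (45% headcount + 55% clients served): West Arts 0.4316; Granite Advocacy 0.0268; Pioneer Housing 0.5416.
Unrounded shares: West Arts 35,884.53; Granite Advocacy 2,231.57; Pioneer Housing 45,033.89.
At nearest $50: West Arts $35,900; Granite Advocacy $2,250; Pioneer Housing $45,050. Sum = $83,200.
Difference $83,150 − $83,200 = −$50 applied to largest allocation (Pioneer Housing): Pioneer Housing becomes $45,000.

West Arts: $35,900 | Granite Advocacy: $2,250 | Pioneer Housing: $45,000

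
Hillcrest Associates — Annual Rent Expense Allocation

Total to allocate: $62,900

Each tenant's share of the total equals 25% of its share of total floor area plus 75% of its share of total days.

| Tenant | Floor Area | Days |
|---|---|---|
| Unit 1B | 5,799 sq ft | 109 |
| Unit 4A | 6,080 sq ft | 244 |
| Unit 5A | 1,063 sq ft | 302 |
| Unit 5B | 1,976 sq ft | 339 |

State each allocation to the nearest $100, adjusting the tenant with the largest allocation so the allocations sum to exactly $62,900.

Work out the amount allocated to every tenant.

Unit 1B: $11,300 · Unit 4A: $18,000 · Unit 5A: $15,500 · Unit 5B: $18,100

Floor area total 14,918; days total 994.
Composite weights (25% floor area + 75% days): Unit 1B 0.1794; Unit 4A 0.2860; Unit 5A 0.2457; Unit 5B 0.2889.
Pro-rata amounts: Unit 1B 11,285.81; Unit 4A 17,989.08; Unit 5A 15,453.35; Unit 5B 18,171.75.
Rounded to nearest $100: Unit 1B $11,300; Unit 4A $18,000; Unit 5A $15,500; Unit 5B $18,200. Sum = $63,000.
Difference $62,900 − $63,000 = −$100 applied to largest allocation (Unit 5B): Unit 5B becomes $18,100.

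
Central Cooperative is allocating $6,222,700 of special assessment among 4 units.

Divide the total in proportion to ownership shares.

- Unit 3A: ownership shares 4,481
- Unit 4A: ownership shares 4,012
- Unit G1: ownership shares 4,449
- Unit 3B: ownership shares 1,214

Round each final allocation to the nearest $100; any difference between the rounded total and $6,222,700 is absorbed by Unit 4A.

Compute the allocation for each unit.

Combined ownership shares = 14,156.
Pro-rata amounts: Unit 3A 4,481/14,156 × $6,222,700 = 1,969,759.73; Unit 4A 4,012/14,156 × $6,222,700 = 1,763,596.52; Unit G1 4,449/14,156 × $6,222,700 = 1,955,693.15; Unit 3B 1,214/14,156 × $6,222,700 = 533,650.59.
Rounded to nearest $100: Unit 3A $1,969,800; Unit 4A $1,763,600; Unit G1 $1,955,700; Unit 3B $533,700. Sum = $6,222,800.
Difference $6,222,700 − $6,222,800 = −$100 applied to Unit 4A: Unit 4A becomes $1,763,500.

Unit 3A: $1,969,800 · Unit 4A: $1,763,500 · Unit G1: $1,955,700 · Unit 3B: $533,700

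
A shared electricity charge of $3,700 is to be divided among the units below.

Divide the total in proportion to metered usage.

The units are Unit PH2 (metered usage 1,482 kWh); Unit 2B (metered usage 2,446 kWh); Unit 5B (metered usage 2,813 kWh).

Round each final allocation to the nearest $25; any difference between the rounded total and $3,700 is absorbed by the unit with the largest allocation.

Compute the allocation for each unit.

Unit PH2: $825; Unit 2B: $1,350; Unit 5B: $1,525

Combined metered usage = 6,741.
Proportional shares: Unit PH2 1,482/6,741 × $3,700 = 813.44; Unit 2B 2,446/6,741 × $3,700 = 1,342.56; Unit 5B 2,813/6,741 × $3,700 = 1,544.00.
After rounding ($25): Unit PH2 $825; Unit 2B $1,350; Unit 5B $1,550. Sum = $3,725.
Difference $3,700 − $3,725 = −$25 applied to largest allocation (Unit 5B): Unit 5B becomes $1,525.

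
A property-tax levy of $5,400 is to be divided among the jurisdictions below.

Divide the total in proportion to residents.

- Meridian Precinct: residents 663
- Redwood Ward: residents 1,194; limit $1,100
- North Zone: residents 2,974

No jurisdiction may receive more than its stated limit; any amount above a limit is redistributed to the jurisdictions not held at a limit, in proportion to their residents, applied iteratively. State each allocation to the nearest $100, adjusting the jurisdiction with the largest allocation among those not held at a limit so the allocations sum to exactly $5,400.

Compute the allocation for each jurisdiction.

Total residents = 4,831.
Unconstrained shares: Meridian Precinct 741.09; Redwood Ward 1,334.63; North Zone 3,324.28.
Capped: Redwood Ward ($1,100); balance $4,300 reallocated over remaining residents 3,637.
Remaining shares: Meridian Precinct 783.86 → $800; North Zone 3,516.14 → $3,500.

Meridian Precinct: $800 | Redwood Ward: $1,100 | North Zone: $3,500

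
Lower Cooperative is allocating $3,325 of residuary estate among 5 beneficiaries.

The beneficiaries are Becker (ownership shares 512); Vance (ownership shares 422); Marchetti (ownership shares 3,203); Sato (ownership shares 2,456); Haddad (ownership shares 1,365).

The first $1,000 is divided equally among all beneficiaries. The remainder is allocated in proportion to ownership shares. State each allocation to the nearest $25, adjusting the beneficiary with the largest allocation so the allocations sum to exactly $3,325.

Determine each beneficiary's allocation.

Becker: $350 | Vance: $325 | Marchetti: $1,125 | Sato: $925 | Haddad: $600

$1,000 shared equally gives $200 per beneficiary.
Remainder $2,325 by ownership shares (total 7,958): Becker 149.59 → $150; Vance 123.29 → $125; Marchetti 935.78 → $925; Sato 717.54 → $725; Haddad 398.80 → $400.
Totals: Becker $200 + $150 = $350; Vance $200 + $125 = $325; Marchetti $200 + $925 = $1,125; Sato $200 + $725 = $925; Haddad $200 + $400 = $600.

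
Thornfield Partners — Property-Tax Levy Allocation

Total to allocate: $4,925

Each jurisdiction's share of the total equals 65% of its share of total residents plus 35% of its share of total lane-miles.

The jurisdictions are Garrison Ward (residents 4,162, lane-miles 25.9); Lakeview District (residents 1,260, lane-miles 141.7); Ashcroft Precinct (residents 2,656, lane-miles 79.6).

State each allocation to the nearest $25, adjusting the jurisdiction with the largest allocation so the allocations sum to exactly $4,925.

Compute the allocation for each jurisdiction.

Garrison Ward: $1,850 | Lakeview District: $1,475 | Ashcroft Precinct: $1,600

Residents total 8,078; lane-miles total 247.2.
Composite weights (65% residents + 35% lane-miles): Garrison Ward 0.3716; Lakeview District 0.3020; Ashcroft Precinct 0.3264.
Proportional shares: Garrison Ward 1,829.97; Lakeview District 1,487.42; Ashcroft Precinct 1,607.61.
At nearest $25: Garrison Ward $1,825; Lakeview District $1,475; Ashcroft Precinct $1,600. Sum = $4,900.
Difference $4,925 − $4,900 = +$25 applied to largest allocation (Garrison Ward): Garrison Ward becomes $1,850.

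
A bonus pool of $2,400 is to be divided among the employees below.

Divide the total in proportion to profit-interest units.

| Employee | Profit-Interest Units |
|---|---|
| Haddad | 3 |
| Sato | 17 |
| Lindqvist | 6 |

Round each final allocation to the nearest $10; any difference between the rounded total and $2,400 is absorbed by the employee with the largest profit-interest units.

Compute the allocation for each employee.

Haddad: $280; Sato: $1,570; Lindqvist: $550

Profit-interest units total: 3 + 17 + 6 = 26.
Raw shares: Haddad 276.92; Sato 1,569.23; Lindqvist 553.85.
Rounded to nearest $10: Haddad $280; Sato $1,570; Lindqvist $550. Sum = $2,400.
Sum already equals the total — no adjustment.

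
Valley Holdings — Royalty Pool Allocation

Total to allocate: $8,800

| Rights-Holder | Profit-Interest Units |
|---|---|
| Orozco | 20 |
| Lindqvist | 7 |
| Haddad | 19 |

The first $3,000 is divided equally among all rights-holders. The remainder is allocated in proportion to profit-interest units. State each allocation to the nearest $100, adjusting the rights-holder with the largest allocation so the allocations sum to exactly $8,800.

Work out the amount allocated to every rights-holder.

Orozco: $3,500 | Lindqvist: $1,900 | Haddad: $3,400

Equal tier: $3,000 ÷ 3 = $1,000 apiece.
Remainder $5,800 by profit-interest units (total 46): Orozco 2,521.74 → $2,500; Lindqvist 882.61 → $900; Haddad 2,395.65 → $2,400.
Totals: Orozco $1,000 + $2,500 = $3,500; Lindqvist $1,000 + $900 = $1,900; Haddad $1,000 + $2,400 = $3,400.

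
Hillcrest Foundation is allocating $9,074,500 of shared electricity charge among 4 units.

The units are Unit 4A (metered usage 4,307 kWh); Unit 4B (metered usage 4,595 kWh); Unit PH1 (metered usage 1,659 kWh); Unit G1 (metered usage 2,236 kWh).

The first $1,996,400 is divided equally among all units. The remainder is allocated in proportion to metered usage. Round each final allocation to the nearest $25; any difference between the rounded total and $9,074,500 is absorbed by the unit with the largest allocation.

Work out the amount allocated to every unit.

Equal tier: $1,996,400 ÷ 4 = $499,100 apiece.
Remainder $7,078,100 by metered usage (total 12,797): Unit 4A 2,382,228.39 → $2,382,225; Unit 4B 2,541,522.97 → $2,541,525; Unit PH1 917,603.18 → $917,600; Unit G1 1,236,745.46 → $1,236,750.
Totals: Unit 4A $499,100 + $2,382,225 = $2,881,325; Unit 4B $499,100 + $2,541,525 = $3,040,625; Unit PH1 $499,100 + $917,600 = $1,416,700; Unit G1 $499,100 + $1,236,750 = $1,735,850.

Unit 4A: $2,881,325; Unit 4B: $3,040,625; Unit PH1: $1,416,700; Unit G1: $1,735,850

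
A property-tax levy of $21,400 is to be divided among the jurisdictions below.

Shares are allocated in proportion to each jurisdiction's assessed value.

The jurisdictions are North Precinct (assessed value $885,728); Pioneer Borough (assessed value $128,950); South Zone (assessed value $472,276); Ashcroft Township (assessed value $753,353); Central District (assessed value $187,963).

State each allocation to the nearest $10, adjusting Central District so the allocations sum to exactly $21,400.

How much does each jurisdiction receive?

Assessed value total: 2,428,270.
Proportional shares: North Precinct 885,728/2,428,270 × $21,400 = 7,805.80; Pioneer Borough 128,950/2,428,270 × $21,400 = 1,136.42; South Zone 472,276/2,428,270 × $21,400 = 4,162.10; Ashcroft Township 753,353/2,428,270 × $21,400 = 6,639.19; Central District 187,963/2,428,270 × $21,400 = 1,656.49.
At nearest $10: North Precinct $7,810; Pioneer Borough $1,140; South Zone $4,160; Ashcroft Township $6,640; Central District $1,660. Sum = $21,410.
Difference $21,400 − $21,410 = −$10 applied to Central District: Central District becomes $1,650.

North Precinct: $7,810; Pioneer Borough: $1,140; South Zone: $4,160; Ashcroft Township: $6,640; Central District: $1,650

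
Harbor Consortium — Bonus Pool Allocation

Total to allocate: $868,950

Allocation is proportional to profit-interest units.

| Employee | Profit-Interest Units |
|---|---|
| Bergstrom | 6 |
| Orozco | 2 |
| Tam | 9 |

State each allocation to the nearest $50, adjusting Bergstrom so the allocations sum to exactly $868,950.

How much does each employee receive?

Bergstrom: $306,650 | Orozco: $102,250 | Tam: $460,050

Sum of profit-interest units: 17.
Pro-rata amounts: Bergstrom 6/17 × $868,950 = 306,688.24; Orozco 2/17 × $868,950 = 102,229.41; Tam 9/17 × $868,950 = 460,032.35.
At nearest $50: Bergstrom $306,700; Orozco $102,250; Tam $460,050. Sum = $869,000.
Difference $868,950 − $869,000 = −$50 applied to Bergstrom: Bergstrom becomes $306,650.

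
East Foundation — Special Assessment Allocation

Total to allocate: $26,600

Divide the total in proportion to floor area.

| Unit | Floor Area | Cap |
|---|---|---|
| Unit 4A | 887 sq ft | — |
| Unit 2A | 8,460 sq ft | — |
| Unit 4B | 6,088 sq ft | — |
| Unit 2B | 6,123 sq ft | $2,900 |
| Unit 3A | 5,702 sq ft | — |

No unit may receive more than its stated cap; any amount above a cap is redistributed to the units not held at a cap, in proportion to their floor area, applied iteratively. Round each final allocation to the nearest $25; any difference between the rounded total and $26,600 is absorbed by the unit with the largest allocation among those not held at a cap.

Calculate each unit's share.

Sum of floor area: 27,260.
Pro-rata shares before constraints: Unit 4A 865.52; Unit 2A 8,255.17; Unit 4B 5,940.60; Unit 2B 5,974.75; Unit 3A 5,563.95.
Capped: Unit 2B ($2,900); balance $23,700 reallocated over remaining floor area 21,137.
Remaining shares: Unit 4A 994.55 → $1,000; Unit 2A 9,485.83 → $9,475; Unit 4B 6,826.21 → $6,825; Unit 3A 6,393.40 → $6,400.

Unit 4A: $1,000 | Unit 2A: $9,475 | Unit 4B: $6,825 | Unit 2B: $2,900 | Unit 3A: $6,400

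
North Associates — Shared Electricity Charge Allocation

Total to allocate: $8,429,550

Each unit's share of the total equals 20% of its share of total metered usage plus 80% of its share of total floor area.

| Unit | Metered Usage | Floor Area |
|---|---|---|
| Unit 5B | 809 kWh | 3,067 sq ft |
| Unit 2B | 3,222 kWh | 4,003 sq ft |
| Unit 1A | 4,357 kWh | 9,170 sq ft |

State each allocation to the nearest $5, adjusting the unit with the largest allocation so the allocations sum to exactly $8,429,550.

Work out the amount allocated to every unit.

Unit 5B: $1,436,170 · Unit 2B: $2,309,835 · Unit 1A: $4,683,545

Totals — metered usage 8,388, floor area 16,240.
Combined weights (20% metered usage + 80% floor area): Unit 5B 0.1704; Unit 2B 0.2740; Unit 1A 0.5556.
Pro-rata amounts: Unit 5B 1,436,169.45; Unit 2B 2,309,832.86; Unit 1A 4,683,547.69.
At nearest $5: Unit 5B $1,436,170; Unit 2B $2,309,835; Unit 1A $4,683,550. Sum = $8,429,555.
Difference $8,429,550 − $8,429,555 = −$5 applied to largest allocation (Unit 1A): Unit 1A becomes $4,683,545.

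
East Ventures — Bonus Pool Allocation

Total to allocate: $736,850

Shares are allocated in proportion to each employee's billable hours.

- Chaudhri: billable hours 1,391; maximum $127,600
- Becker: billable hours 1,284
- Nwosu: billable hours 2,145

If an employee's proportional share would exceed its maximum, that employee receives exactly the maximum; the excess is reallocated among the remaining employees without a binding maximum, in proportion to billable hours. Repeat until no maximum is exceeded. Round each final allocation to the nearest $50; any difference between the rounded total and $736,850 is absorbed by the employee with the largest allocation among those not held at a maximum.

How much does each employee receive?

Combined billable hours = 4,820.
Proportional shares (ignoring caps): Chaudhri 212,646.96; Becker 196,289.50; Nwosu 327,913.54.
Held at cap: Chaudhri ($127,600); balance $609,250 reallocated over remaining billable hours 3,429.
Remaining shares: Becker 228,135.61 → $228,150; Nwosu 381,114.39 → $381,100.

Chaudhri: $127,600; Becker: $228,150; Nwosu: $381,100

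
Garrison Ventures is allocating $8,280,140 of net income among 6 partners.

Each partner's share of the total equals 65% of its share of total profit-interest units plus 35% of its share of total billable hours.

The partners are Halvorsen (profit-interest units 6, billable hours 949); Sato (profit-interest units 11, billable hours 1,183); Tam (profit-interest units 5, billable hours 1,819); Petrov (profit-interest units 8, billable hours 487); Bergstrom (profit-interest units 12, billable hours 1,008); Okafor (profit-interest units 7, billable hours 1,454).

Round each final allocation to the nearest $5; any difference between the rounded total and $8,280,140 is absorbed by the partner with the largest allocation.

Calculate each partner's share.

Halvorsen: $1,057,620 · Sato: $1,705,095 · Tam: $1,313,185 · Petrov: $1,083,250 · Bergstrom: $1,741,430 · Okafor: $1,379,560

Profit-interest units total 49; billable hours total 6,900.
Blended shares (65% profit-interest units + 35% billable hours): Halvorsen 0.1277; Sato 0.2059; Tam 0.1586; Petrov 0.1308; Bergstrom 0.2103; Okafor 0.1666.
Proportional shares: Halvorsen 1,057,618.29; Sato 1,705,092.91; Tam 1,313,185.88; Petrov 1,083,252.19; Bergstrom 1,741,430.26; Okafor 1,379,560.47.
After rounding ($5): Halvorsen $1,057,620; Sato $1,705,095; Tam $1,313,185; Petrov $1,083,250; Bergstrom $1,741,430; Okafor $1,379,560. Sum = $8,280,140.
Sum already equals the total — no adjustment.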